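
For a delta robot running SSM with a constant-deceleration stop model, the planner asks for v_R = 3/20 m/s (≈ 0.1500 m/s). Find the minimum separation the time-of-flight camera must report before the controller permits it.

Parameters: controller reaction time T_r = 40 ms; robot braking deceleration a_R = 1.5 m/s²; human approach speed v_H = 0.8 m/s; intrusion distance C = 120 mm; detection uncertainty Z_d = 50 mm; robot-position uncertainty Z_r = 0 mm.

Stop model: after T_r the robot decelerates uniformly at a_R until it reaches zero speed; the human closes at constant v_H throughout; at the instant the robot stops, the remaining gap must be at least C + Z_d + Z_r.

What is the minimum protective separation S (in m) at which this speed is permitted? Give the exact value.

S_min = 591/2000 m = 0.2955 m

braking lasts T_s = (3/20)/(3/2) = 0.1000 s
robot in T_r: 0.1500·0.0400 = 0.0060 m
robot covers 0.1500·0.1000 − ½·1.5000·0.1000² = 0.0075 m while stopping
human over T_r+T_s: 0.8000·(0.0400+0.1000) = 0.1120 m
margins: 0.1200+0.0500+0.0000 = 0.1700 m
S_min ≈ 0.0060+0.0075+0.1120+0.1700  ⇒  S_min = 591/2000 m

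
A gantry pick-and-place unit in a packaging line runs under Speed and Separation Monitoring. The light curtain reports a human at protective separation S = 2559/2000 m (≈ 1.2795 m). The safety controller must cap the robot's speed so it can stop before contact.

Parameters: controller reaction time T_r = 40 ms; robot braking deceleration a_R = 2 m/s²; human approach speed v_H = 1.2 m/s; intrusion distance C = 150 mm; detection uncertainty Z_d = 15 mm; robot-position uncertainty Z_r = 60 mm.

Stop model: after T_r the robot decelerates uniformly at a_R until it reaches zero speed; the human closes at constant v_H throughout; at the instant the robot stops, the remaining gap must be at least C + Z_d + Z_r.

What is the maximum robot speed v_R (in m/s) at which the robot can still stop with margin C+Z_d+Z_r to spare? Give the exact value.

collect terms ⇒ (1/4)·v_R² + (16/25)·v_R + (-2013/2000) = 0
  disc = (16/25)² − 4·(1/4)·(-2013/2000) = 14161/10000 ; √disc = 119/100
  v_R = (−(16/25) + 119/100) / (2·(1/4)) = 11/10 m/s
check:
braking lasts T_s = (11/10)/2 = 0.5500 s
reaction-phase robot travel = 1.1000·0.0400 = 0.0440 m
robot covers 1.1000·0.5500 − ½·2.0000·0.5500² = 0.3025 m while stopping
human over T_r+T_s: 1.2000·(0.0400+0.5500) = 0.7080 m
residual clearance needed = 0.1500+0.0150+0.0600 = 0.2250 m
sum ≈ 0.0440+0.3025+0.7080+0.2250 ≈ 1.2795 m = S ✓

v_R_max = 11/10 m/s = 1.1000 m/s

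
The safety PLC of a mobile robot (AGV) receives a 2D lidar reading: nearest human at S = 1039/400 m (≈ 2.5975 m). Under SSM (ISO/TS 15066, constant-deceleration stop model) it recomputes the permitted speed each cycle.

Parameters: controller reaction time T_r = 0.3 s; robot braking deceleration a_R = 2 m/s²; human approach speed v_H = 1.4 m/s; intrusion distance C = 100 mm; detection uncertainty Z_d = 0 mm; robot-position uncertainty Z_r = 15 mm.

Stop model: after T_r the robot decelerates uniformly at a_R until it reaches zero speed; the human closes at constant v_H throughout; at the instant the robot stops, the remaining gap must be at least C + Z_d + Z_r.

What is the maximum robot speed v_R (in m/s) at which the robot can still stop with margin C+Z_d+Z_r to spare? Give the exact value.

at the boundary: (1/4)·v² + (1)·v + (-33/16) = 0
  disc = (1)² − 4·(1/4)·(-33/16) = 49/16 ; √disc = 7/4
  v_R = (−(1) + 7/4) / (2·(1/4)) = 3/2 m/s
check:
stop time T_s = (3/2)/2 = 0.7500 s
reaction-phase robot travel = 1.5000·0.3000 = 0.4500 m
robot covers 1.5000·0.7500 − ½·2.0000·0.7500² = 0.5625 m while stopping
human over T_r+T_s: 1.4000·(0.3000+0.7500) = 1.4700 m
C+Z_d+Z_r = 0.1000+0.0000+0.0150 = 0.1150 m
sum ≈ 0.4500+0.5625+1.4700+0.1150 ≈ 2.5975 m = S ✓

v_R_max = 3/2 m/s = 1.5000 m/s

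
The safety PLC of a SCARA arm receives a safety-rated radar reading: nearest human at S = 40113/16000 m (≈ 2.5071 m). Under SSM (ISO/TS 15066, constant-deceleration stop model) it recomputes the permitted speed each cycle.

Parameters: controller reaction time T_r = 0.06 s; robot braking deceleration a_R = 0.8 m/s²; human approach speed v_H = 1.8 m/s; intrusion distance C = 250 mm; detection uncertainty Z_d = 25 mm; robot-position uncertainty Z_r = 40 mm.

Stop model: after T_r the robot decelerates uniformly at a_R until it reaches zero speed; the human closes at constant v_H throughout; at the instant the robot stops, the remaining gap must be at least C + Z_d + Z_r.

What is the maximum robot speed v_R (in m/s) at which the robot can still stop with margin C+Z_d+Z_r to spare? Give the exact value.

collect terms ⇒ (5/8)·v_R² + (231/100)·v_R + (-6669/3200) = 0
  disc = (231/100)² − 4·(5/8)·(-6669/3200) = 1687401/160000 ; √disc = 1299/400
  v_R = (−(231/100) + 1299/400) / (2·(5/8)) = 3/4 m/s
check:
braking lasts T_s = (3/4)/(4/5) = 0.9375 s
robot in T_r: 0.7500·0.0600 = 0.0450 m
robot under decel: 0.7500²/(2·0.8000) = 0.3516 m
human closes 1.8000·0.9975 = 1.7955 m
residual clearance needed = 0.2500+0.0250+0.0400 = 0.3150 m
sum ≈ 0.0450+0.3516+1.7955+0.3150 ≈ 2.5071 m = S ✓

v_R_max = 3/4 m/s = 0.7500 m/s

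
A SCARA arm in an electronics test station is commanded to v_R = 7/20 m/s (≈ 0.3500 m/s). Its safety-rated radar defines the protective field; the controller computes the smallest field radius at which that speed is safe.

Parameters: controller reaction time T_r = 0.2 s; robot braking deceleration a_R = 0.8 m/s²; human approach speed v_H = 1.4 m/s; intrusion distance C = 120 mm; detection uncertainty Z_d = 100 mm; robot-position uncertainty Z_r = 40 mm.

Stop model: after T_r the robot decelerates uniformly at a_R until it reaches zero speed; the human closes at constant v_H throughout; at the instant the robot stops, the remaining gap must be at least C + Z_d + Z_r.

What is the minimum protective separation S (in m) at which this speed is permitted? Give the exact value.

T_s = v_R/a_R = (7/20)/(4/5) = 0.4375 s
robot covers v_R·T_r = 0.3500·0.2000 = 0.0700 m before braking
robot covers 0.3500·0.4375 − ½·0.8000·0.4375² = 0.0766 m while stopping
human closes 1.4000·0.6375 = 0.8925 m
margins: 0.1200+0.1000+0.0400 = 0.2600 m
S_min ≈ 0.0700+0.0766+0.8925+0.2600  ⇒  S_min = 4157/3200 m

S_min = 4157/3200 m = 1.2991 m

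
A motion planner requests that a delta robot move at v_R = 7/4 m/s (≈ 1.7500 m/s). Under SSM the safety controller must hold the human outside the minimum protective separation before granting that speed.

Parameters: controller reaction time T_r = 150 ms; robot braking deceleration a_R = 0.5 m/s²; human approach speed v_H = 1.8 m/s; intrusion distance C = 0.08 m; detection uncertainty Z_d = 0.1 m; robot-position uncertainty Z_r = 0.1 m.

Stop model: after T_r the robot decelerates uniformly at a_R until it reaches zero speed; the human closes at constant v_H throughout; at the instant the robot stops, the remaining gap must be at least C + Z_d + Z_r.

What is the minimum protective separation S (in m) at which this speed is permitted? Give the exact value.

S_min = 407/40 m = 10.1750 m

stop time T_s = (7/4)/(1/2) = 3.5000 s
robot covers v_R·T_r = 1.7500·0.1500 = 0.2625 m before braking
braking distance = 1.7500²/(2·0.5000) = 3.0625 m
human over T_r+T_s: 1.8000·(0.1500+3.5000) = 6.5700 m
residual clearance needed = 0.0800+0.1000+0.1000 = 0.2800 m
S_min ≈ 0.2625+3.0625+6.5700+0.2800  ⇒  S_min = 407/40 m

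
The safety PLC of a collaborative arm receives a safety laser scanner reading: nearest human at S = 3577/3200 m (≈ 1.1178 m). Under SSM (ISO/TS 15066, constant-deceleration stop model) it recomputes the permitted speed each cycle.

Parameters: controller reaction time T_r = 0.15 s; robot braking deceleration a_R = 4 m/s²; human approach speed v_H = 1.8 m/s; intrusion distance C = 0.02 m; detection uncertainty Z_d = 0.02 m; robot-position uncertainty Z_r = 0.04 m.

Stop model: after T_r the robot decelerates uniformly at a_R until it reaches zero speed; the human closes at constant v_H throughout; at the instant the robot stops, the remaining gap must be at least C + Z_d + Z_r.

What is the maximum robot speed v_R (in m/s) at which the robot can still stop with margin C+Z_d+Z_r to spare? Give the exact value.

v_R_max = 21/20 m/s = 1.0500 m/s

at the boundary: (1/8)·v² + (3/5)·v + (-2457/3200) = 0
  disc = (3/5)² − 4·(1/8)·(-2457/3200) = 4761/6400 ; √disc = 69/80
  v_R = (−(3/5) + 69/80) / (2·(1/8)) = 21/20 m/s
check:
T_s = v_R/a_R = (21/20)/4 = 0.2625 s
reaction-phase robot travel = 1.0500·0.1500 = 0.1575 m
robot covers 1.0500·0.2625 − ½·4.0000·0.2625² = 0.1378 m while stopping
human over T_r+T_s: 1.8000·(0.1500+0.2625) = 0.7425 m
margins: 0.0200+0.0200+0.0400 = 0.0800 m
sum ≈ 0.1575+0.1378+0.7425+0.0800 ≈ 1.1178 m = S ✓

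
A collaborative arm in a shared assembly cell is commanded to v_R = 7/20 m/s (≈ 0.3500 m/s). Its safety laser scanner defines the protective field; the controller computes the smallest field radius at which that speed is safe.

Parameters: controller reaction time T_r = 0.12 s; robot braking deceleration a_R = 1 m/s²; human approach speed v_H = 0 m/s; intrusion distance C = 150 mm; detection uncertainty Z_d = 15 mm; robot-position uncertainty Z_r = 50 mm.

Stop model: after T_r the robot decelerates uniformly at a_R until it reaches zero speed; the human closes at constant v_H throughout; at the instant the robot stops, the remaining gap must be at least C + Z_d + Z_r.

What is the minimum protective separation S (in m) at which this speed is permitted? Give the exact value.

S_min = 1273/4000 m = 0.3182 m

stop time T_s = (7/20)/1 = 0.3500 s
robot covers v_R·T_r = 0.3500·0.1200 = 0.0420 m before braking
braking distance = 0.3500²/(2·1.0000) = 0.0612 m
human closes 0.0000·0.4700 = 0.0000 m
margins: 0.1500+0.0150+0.0500 = 0.2150 m
S_min ≈ 0.0420+0.0612+0.0000+0.2150  ⇒  S_min = 1273/4000 m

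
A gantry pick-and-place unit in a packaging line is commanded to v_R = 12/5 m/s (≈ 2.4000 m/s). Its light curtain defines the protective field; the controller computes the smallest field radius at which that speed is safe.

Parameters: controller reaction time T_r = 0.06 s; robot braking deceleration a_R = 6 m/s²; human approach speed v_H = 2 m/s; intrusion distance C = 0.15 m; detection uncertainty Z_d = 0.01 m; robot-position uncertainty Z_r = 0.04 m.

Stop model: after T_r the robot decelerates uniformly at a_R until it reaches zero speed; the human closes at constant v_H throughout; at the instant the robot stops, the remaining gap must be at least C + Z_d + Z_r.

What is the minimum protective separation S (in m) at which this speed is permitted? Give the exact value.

S_min = 218/125 m = 1.7440 m

braking lasts T_s = (12/5)/6 = 0.4000 s
reaction-phase robot travel = 2.4000·0.0600 = 0.1440 m
robot under decel: 2.4000²/(2·6.0000) = 0.4800 m
human closes 2.0000·0.4600 = 0.9200 m
margins: 0.1500+0.0100+0.0400 = 0.2000 m
S_min ≈ 0.1440+0.4800+0.9200+0.2000  ⇒  S_min = 218/125 m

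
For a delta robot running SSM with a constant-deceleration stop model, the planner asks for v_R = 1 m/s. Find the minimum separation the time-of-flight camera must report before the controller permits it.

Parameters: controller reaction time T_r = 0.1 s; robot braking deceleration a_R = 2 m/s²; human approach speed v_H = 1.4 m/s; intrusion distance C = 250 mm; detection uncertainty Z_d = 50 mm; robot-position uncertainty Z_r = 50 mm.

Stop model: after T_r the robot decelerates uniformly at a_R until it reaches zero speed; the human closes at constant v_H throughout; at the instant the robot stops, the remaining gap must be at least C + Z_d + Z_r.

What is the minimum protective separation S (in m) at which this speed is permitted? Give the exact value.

S_min = 77/50 m = 1.5400 m

braking lasts T_s = 1/2 = 0.5000 s
robot covers v_R·T_r = 1.0000·0.1000 = 0.1000 m before braking
robot under decel: 1.0000²/(2·2.0000) = 0.2500 m
person approaches 1.4000·(0.1000+0.5000) = 0.8400 m
C+Z_d+Z_r = 0.2500+0.0500+0.0500 = 0.3500 m
S_min ≈ 0.1000+0.2500+0.8400+0.3500  ⇒  S_min = 77/50 m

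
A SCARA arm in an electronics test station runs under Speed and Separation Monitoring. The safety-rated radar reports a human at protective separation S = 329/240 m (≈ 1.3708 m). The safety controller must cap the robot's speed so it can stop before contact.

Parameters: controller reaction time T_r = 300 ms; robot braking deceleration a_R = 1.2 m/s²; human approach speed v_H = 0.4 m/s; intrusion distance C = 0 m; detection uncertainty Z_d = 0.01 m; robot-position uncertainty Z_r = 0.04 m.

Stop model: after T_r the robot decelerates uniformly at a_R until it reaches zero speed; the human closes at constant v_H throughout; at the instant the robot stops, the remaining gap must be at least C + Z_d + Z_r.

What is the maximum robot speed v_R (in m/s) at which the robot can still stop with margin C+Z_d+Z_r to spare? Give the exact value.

v_R_max = 11/10 m/s = 1.1000 m/s

quadratic (5/12)·v² + (19/30)·v + (-1441/1200) = 0
  disc = (19/30)² − 4·(5/12)·(-1441/1200) = 961/400 ; √disc = 31/20
  v_R = (−(19/30) + 31/20) / (2·(5/12)) = 11/10 m/s
check:
stop time T_s = (11/10)/(6/5) = 0.9167 s
reaction-phase robot travel = 1.1000·0.3000 = 0.3300 m
robot covers 1.1000·0.9167 − ½·1.2000·0.9167² = 0.5042 m while stopping
human closes 0.4000·1.2167 = 0.4867 m
residual clearance needed = 0.0000+0.0100+0.0400 = 0.0500 m
sum ≈ 0.3300+0.5042+0.4867+0.0500 ≈ 1.3708 m = S ✓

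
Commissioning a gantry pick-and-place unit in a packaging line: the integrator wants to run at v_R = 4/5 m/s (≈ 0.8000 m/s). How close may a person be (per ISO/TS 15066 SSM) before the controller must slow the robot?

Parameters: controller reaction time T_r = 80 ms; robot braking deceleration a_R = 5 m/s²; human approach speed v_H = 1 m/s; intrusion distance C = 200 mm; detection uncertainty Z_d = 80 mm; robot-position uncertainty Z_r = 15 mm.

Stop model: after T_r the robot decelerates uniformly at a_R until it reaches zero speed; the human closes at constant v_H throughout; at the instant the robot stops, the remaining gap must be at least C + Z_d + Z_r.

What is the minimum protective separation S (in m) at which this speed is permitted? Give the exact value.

braking lasts T_s = (4/5)/5 = 0.1600 s
robot in T_r: 0.8000·0.0800 = 0.0640 m
robot under decel: 0.8000²/(2·5.0000) = 0.0640 m
human over T_r+T_s: 1.0000·(0.0800+0.1600) = 0.2400 m
residual clearance needed = 0.2000+0.0800+0.0150 = 0.2950 m
S_min ≈ 0.0640+0.0640+0.2400+0.2950  ⇒  S_min = 663/1000 m

S_min = 663/1000 m = 0.6630 m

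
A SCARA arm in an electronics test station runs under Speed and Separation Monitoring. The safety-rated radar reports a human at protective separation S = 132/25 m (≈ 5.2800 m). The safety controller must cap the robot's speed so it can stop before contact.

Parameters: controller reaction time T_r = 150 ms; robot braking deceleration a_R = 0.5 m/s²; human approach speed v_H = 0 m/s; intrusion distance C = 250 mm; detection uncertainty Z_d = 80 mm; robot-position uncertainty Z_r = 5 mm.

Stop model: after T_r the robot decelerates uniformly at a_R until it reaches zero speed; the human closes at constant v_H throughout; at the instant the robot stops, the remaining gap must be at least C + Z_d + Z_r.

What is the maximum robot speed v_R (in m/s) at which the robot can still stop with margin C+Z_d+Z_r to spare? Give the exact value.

v_R_max = 43/20 m/s = 2.1500 m/s

collect terms ⇒ (1)·v_R² + (3/20)·v_R + (-989/200) = 0
  disc = (3/20)² − 4·(1)·(-989/200) = 7921/400 ; √disc = 89/20
  v_R = (−(3/20) + 89/20) / (2·(1)) = 43/20 m/s
check:
T_s = v_R/a_R = (43/20)/(1/2) = 4.3000 s
robot in T_r: 2.1500·0.1500 = 0.3225 m
robot covers 2.1500·4.3000 − ½·0.5000·4.3000² = 4.6225 m while stopping
human over T_r+T_s: 0.0000·(0.1500+4.3000) = 0.0000 m
margins: 0.2500+0.0800+0.0050 = 0.3350 m
sum ≈ 0.3225+4.6225+0.0000+0.3350 ≈ 5.2800 m = S ✓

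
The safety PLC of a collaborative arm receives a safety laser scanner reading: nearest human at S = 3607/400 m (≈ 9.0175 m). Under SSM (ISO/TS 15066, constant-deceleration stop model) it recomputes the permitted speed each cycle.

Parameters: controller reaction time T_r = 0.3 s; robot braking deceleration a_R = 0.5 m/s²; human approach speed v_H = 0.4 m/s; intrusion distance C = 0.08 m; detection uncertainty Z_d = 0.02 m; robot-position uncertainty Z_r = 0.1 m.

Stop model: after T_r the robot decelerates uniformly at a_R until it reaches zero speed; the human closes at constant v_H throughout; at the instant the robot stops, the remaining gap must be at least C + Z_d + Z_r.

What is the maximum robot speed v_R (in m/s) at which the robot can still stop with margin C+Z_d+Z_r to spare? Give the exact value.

quadratic (1)·v² + (11/10)·v + (-3479/400) = 0
  disc = (11/10)² − 4·(1)·(-3479/400) = 36 ; √disc = 6
  v_R = (−(11/10) + 6) / (2·(1)) = 49/20 m/s
check:
T_s = v_R/a_R = (49/20)/(1/2) = 4.9000 s
robot covers v_R·T_r = 2.4500·0.3000 = 0.7350 m before braking
robot covers 2.4500·4.9000 − ½·0.5000·4.9000² = 6.0025 m while stopping
human closes 0.4000·5.2000 = 2.0800 m
C+Z_d+Z_r = 0.0800+0.0200+0.1000 = 0.2000 m
sum ≈ 0.7350+6.0025+2.0800+0.2000 ≈ 9.0175 m = S ✓

v_R_max = 49/20 m/s = 2.4500 m/s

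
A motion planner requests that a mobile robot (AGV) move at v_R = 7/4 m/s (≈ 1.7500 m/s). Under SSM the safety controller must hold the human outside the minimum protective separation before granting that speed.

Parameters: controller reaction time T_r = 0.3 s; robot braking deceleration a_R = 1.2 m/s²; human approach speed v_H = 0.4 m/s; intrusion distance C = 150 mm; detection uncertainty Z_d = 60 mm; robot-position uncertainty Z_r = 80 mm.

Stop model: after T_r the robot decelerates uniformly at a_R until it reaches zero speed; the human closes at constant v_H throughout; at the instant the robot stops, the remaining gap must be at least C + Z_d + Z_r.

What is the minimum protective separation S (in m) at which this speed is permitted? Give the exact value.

S_min = 4471/1600 m = 2.7944 m

T_s = v_R/a_R = (7/4)/(6/5) = 1.4583 s
reaction-phase robot travel = 1.7500·0.3000 = 0.5250 m
robot covers 1.7500·1.4583 − ½·1.2000·1.4583² = 1.2760 m while stopping
human closes 0.4000·1.7583 = 0.7033 m
residual clearance needed = 0.1500+0.0600+0.0800 = 0.2900 m
S_min ≈ 0.5250+1.2760+0.7033+0.2900  ⇒  S_min = 4471/1600 m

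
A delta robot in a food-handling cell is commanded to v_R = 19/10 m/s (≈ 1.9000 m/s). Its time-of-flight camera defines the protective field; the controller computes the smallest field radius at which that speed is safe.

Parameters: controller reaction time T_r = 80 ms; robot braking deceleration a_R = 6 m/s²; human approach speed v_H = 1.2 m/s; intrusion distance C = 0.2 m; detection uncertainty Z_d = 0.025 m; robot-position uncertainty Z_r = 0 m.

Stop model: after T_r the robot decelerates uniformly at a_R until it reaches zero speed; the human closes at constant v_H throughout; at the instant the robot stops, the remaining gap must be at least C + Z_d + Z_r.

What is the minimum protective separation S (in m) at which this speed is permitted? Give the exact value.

T_s = v_R/a_R = (19/10)/6 = 0.3167 s
robot in T_r: 1.9000·0.0800 = 0.1520 m
braking distance = 1.9000²/(2·6.0000) = 0.3008 m
person approaches 1.2000·(0.0800+0.3167) = 0.4760 m
C+Z_d+Z_r = 0.2000+0.0250+0.0000 = 0.2250 m
S_min ≈ 0.1520+0.3008+0.4760+0.2250  ⇒  S_min = 6923/6000 m

S_min = 6923/6000 m = 1.1538 m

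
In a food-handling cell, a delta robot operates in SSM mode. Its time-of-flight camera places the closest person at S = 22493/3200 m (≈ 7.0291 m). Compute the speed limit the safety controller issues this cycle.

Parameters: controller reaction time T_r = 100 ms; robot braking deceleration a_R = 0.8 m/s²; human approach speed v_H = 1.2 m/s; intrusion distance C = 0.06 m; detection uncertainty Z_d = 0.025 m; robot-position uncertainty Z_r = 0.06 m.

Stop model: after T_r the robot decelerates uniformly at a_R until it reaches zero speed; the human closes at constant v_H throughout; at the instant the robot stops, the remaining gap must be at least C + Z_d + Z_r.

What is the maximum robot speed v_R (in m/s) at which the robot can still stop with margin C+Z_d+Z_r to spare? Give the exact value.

v_R_max = 9/4 m/s = 2.2500 m/s

collect terms ⇒ (5/8)·v_R² + (8/5)·v_R + (-4329/640) = 0
  disc = (8/5)² − 4·(5/8)·(-4329/640) = 124609/6400 ; √disc = 353/80
  v_R = (−(8/5) + 353/80) / (2·(5/8)) = 9/4 m/s
check:
stop time T_s = (9/4)/(4/5) = 2.8125 s
robot covers v_R·T_r = 2.2500·0.1000 = 0.2250 m before braking
braking distance = 2.2500²/(2·0.8000) = 3.1641 m
person approaches 1.2000·(0.1000+2.8125) = 3.4950 m
margins: 0.0600+0.0250+0.0600 = 0.1450 m
sum ≈ 0.2250+3.1641+3.4950+0.1450 ≈ 7.0291 m = S ✓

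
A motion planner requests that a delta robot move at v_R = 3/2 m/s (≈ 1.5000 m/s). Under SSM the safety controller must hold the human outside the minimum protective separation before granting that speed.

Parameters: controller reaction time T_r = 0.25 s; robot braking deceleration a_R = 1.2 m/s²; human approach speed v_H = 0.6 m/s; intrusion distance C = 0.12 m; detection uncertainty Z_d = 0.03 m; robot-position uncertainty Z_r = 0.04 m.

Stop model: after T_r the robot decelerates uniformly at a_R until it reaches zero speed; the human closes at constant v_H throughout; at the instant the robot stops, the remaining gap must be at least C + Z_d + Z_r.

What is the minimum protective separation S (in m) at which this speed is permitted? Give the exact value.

T_s = v_R/a_R = (3/2)/(6/5) = 1.2500 s
robot in T_r: 1.5000·0.2500 = 0.3750 m
braking distance = 1.5000²/(2·1.2000) = 0.9375 m
person approaches 0.6000·(0.2500+1.2500) = 0.9000 m
C+Z_d+Z_r = 0.1200+0.0300+0.0400 = 0.1900 m
S_min ≈ 0.3750+0.9375+0.9000+0.1900  ⇒  S_min = 961/400 m

S_min = 961/400 m = 2.4025 m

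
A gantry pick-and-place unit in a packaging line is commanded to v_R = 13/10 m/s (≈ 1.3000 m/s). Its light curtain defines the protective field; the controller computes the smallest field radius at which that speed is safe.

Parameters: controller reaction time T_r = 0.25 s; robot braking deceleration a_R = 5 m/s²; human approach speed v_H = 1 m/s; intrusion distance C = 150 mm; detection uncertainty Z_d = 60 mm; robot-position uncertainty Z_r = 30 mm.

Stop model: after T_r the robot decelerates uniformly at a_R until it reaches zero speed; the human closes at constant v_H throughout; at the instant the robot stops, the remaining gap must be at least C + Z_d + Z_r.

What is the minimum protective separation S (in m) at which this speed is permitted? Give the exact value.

S_min = 311/250 m = 1.2440 m

braking lasts T_s = (13/10)/5 = 0.2600 s
robot in T_r: 1.3000·0.2500 = 0.3250 m
braking distance = 1.3000²/(2·5.0000) = 0.1690 m
human closes 1.0000·0.5100 = 0.5100 m
margins: 0.1500+0.0600+0.0300 = 0.2400 m
S_min ≈ 0.3250+0.1690+0.5100+0.2400  ⇒  S_min = 311/250 m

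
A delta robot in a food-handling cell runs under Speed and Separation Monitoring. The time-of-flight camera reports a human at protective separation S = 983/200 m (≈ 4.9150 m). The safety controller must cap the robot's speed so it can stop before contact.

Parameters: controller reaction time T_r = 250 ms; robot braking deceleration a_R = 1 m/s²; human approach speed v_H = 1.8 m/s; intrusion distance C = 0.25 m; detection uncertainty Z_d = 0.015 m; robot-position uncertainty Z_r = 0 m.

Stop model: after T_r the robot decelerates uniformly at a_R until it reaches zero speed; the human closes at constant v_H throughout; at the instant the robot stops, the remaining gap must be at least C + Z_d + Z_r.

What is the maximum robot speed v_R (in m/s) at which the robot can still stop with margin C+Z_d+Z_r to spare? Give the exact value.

collect terms ⇒ (1/2)·v_R² + (41/20)·v_R + (-21/5) = 0
  disc = (41/20)² − 4·(1/2)·(-21/5) = 5041/400 ; √disc = 71/20
  v_R = (−(41/20) + 71/20) / (2·(1/2)) = 3/2 m/s
check:
stop time T_s = (3/2)/1 = 1.5000 s
reaction-phase robot travel = 1.5000·0.2500 = 0.3750 m
robot covers 1.5000·1.5000 − ½·1.0000·1.5000² = 1.1250 m while stopping
human closes 1.8000·1.7500 = 3.1500 m
residual clearance needed = 0.2500+0.0150+0.0000 = 0.2650 m
sum ≈ 0.3750+1.1250+3.1500+0.2650 ≈ 4.9150 m = S ✓

v_R_max = 3/2 m/s = 1.5000 m/s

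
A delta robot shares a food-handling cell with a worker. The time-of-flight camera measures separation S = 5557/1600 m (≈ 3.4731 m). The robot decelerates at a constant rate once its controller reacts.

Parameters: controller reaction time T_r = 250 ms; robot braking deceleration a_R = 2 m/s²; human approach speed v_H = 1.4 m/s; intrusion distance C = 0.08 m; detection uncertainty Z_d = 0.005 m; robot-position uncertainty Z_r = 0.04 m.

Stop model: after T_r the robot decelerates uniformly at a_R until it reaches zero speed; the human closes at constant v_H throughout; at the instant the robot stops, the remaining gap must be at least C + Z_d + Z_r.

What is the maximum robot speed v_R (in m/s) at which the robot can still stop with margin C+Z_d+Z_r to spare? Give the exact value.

at the boundary: (1/4)·v² + (19/20)·v + (-4797/1600) = 0
  disc = (19/20)² − 4·(1/4)·(-4797/1600) = 6241/1600 ; √disc = 79/40
  v_R = (−(19/20) + 79/40) / (2·(1/4)) = 41/20 m/s
check:
T_s = v_R/a_R = (41/20)/2 = 1.0250 s
robot covers v_R·T_r = 2.0500·0.2500 = 0.5125 m before braking
robot under decel: 2.0500²/(2·2.0000) = 1.0506 m
human closes 1.4000·1.2750 = 1.7850 m
margins: 0.0800+0.0050+0.0400 = 0.1250 m
sum ≈ 0.5125+1.0506+1.7850+0.1250 ≈ 3.4731 m = S ✓

v_R_max = 41/20 m/s = 2.0500 m/s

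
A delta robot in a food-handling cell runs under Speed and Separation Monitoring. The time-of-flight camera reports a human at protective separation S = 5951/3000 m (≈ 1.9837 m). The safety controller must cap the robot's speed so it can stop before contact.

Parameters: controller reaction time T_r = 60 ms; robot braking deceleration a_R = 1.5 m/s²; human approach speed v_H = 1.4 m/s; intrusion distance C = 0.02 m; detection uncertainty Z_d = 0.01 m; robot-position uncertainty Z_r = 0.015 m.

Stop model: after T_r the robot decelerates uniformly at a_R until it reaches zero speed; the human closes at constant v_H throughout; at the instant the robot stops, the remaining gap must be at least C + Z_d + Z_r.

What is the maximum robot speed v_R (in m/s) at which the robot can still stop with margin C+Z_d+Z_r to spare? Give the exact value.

v_R_max = 13/10 m/s = 1.3000 m/s

at the boundary: (1/3)·v² + (149/150)·v + (-1391/750) = 0
  disc = (149/150)² − 4·(1/3)·(-1391/750) = 8649/2500 ; √disc = 93/50
  v_R = (−(149/150) + 93/50) / (2·(1/3)) = 13/10 m/s
check:
T_s = v_R/a_R = (13/10)/(3/2) = 0.8667 s
robot covers v_R·T_r = 1.3000·0.0600 = 0.0780 m before braking
braking distance = 1.3000²/(2·1.5000) = 0.5633 m
human over T_r+T_s: 1.4000·(0.0600+0.8667) = 1.2973 m
residual clearance needed = 0.0200+0.0100+0.0150 = 0.0450 m
sum ≈ 0.0780+0.5633+1.2973+0.0450 ≈ 1.9837 m = S ✓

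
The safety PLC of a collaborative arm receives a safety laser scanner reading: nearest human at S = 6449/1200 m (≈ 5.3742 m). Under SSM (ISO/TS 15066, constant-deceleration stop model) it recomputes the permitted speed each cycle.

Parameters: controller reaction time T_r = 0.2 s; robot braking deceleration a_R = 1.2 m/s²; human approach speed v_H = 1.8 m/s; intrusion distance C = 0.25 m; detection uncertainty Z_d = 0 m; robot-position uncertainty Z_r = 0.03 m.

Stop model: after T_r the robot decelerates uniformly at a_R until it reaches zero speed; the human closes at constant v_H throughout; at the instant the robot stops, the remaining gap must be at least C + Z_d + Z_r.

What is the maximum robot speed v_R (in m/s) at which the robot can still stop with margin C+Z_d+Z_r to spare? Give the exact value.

quadratic (5/12)·v² + (17/10)·v + (-5681/1200) = 0
  disc = (17/10)² − 4·(5/12)·(-5681/1200) = 38809/3600 ; √disc = 197/60
  v_R = (−(17/10) + 197/60) / (2·(5/12)) = 19/10 m/s
check:
stop time T_s = (19/10)/(6/5) = 1.5833 s
robot covers v_R·T_r = 1.9000·0.2000 = 0.3800 m before braking
robot covers 1.9000·1.5833 − ½·1.2000·1.5833² = 1.5042 m while stopping
person approaches 1.8000·(0.2000+1.5833) = 3.2100 m
residual clearance needed = 0.2500+0.0000+0.0300 = 0.2800 m
sum ≈ 0.3800+1.5042+3.2100+0.2800 ≈ 5.3742 m = S ✓

v_R_max = 19/10 m/s = 1.9000 m/s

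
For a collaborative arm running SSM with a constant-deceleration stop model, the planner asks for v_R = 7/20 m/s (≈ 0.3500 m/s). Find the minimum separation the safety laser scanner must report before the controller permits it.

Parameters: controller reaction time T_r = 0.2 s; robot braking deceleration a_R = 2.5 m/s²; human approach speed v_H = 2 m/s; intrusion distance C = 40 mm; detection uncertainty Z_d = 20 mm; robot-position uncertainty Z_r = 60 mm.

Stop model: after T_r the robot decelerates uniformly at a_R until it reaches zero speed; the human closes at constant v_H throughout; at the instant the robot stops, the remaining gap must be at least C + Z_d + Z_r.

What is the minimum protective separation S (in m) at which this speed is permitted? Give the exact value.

T_s = v_R/a_R = (7/20)/(5/2) = 0.1400 s
robot in T_r: 0.3500·0.2000 = 0.0700 m
robot under decel: 0.3500²/(2·2.5000) = 0.0245 m
human closes 2.0000·0.3400 = 0.6800 m
margins: 0.0400+0.0200+0.0600 = 0.1200 m
S_min ≈ 0.0700+0.0245+0.6800+0.1200  ⇒  S_min = 1789/2000 m

S_min = 1789/2000 m = 0.8945 m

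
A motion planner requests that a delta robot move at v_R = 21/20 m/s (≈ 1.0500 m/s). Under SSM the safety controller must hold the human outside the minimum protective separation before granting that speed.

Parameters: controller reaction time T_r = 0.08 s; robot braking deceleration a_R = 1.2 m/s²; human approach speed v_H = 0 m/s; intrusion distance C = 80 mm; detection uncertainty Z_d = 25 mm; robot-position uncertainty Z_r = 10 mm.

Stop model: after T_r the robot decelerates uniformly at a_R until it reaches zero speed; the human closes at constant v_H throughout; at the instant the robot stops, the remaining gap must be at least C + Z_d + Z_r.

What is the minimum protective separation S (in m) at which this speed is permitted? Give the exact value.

stop time T_s = (21/20)/(6/5) = 0.8750 s
robot in T_r: 1.0500·0.0800 = 0.0840 m
robot covers 1.0500·0.8750 − ½·1.2000·0.8750² = 0.4594 m while stopping
human closes 0.0000·0.9550 = 0.0000 m
residual clearance needed = 0.0800+0.0250+0.0100 = 0.1150 m
S_min ≈ 0.0840+0.4594+0.0000+0.1150  ⇒  S_min = 5267/8000 m

S_min = 5267/8000 m = 0.6584 m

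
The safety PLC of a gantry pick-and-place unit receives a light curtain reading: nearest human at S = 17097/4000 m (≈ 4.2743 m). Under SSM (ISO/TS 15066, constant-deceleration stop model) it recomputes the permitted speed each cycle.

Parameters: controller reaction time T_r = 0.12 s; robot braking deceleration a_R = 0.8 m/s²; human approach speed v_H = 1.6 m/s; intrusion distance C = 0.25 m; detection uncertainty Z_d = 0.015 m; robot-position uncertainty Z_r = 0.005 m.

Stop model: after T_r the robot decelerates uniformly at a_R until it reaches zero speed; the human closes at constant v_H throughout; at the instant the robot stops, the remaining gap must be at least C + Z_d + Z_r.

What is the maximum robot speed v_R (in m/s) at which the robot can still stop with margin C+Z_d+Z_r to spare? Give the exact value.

v_R_max = 13/10 m/s = 1.3000 m/s

quadratic (5/8)·v² + (53/25)·v + (-15249/4000) = 0
  disc = (53/25)² − 4·(5/8)·(-15249/4000) = 561001/40000 ; √disc = 749/200
  v_R = (−(53/25) + 749/200) / (2·(5/8)) = 13/10 m/s
check:
stop time T_s = (13/10)/(4/5) = 1.6250 s
robot covers v_R·T_r = 1.3000·0.1200 = 0.1560 m before braking
braking distance = 1.3000²/(2·0.8000) = 1.0562 m
human closes 1.6000·1.7450 = 2.7920 m
margins: 0.2500+0.0150+0.0050 = 0.2700 m
sum ≈ 0.1560+1.0562+2.7920+0.2700 ≈ 4.2743 m = S ✓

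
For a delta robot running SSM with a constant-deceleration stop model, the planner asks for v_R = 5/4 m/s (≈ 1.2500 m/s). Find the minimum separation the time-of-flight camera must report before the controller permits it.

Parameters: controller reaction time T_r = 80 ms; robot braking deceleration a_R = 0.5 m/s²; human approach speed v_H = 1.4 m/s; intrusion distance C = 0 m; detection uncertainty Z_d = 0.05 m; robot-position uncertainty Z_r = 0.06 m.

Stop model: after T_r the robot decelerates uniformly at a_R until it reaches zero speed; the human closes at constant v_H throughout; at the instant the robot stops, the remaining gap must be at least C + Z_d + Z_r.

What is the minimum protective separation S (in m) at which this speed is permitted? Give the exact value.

S_min = 10769/2000 m = 5.3845 m

stop time T_s = (5/4)/(1/2) = 2.5000 s
robot in T_r: 1.2500·0.0800 = 0.1000 m
robot under decel: 1.2500²/(2·0.5000) = 1.5625 m
human over T_r+T_s: 1.4000·(0.0800+2.5000) = 3.6120 m
C+Z_d+Z_r = 0.0000+0.0500+0.0600 = 0.1100 m
S_min ≈ 0.1000+1.5625+3.6120+0.1100  ⇒  S_min = 10769/2000 m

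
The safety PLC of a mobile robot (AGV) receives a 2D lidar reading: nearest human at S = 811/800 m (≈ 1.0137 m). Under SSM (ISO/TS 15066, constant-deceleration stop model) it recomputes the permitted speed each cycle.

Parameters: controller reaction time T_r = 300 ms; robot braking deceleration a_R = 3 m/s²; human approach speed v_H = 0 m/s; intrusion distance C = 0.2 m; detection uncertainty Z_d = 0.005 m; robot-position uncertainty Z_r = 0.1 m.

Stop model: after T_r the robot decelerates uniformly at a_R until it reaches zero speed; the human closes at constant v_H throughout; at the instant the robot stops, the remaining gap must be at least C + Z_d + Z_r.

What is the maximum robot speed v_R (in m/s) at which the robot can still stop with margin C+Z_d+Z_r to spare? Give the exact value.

v_R_max = 27/20 m/s = 1.3500 m/s

quadratic (1/6)·v² + (3/10)·v + (-567/800) = 0
  disc = (3/10)² − 4·(1/6)·(-567/800) = 9/16 ; √disc = 3/4
  v_R = (−(3/10) + 3/4) / (2·(1/6)) = 27/20 m/s
check:
T_s = v_R/a_R = (27/20)/3 = 0.4500 s
reaction-phase robot travel = 1.3500·0.3000 = 0.4050 m
robot under decel: 1.3500²/(2·3.0000) = 0.3038 m
human over T_r+T_s: 0.0000·(0.3000+0.4500) = 0.0000 m
residual clearance needed = 0.2000+0.0050+0.1000 = 0.3050 m
sum ≈ 0.4050+0.3038+0.0000+0.3050 ≈ 1.0137 m = S ✓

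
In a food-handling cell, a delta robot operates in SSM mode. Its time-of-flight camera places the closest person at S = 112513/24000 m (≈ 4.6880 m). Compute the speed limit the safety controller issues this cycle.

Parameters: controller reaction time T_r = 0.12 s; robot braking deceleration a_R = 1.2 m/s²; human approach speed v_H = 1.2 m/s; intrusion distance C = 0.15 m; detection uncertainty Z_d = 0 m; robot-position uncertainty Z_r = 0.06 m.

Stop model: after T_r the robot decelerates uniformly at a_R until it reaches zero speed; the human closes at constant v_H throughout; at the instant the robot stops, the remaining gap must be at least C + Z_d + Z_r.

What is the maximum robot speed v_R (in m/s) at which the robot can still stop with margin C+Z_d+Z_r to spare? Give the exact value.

v_R_max = 43/20 m/s = 2.1500 m/s

at the boundary: (5/12)·v² + (28/25)·v + (-104017/24000) = 0
  disc = (28/25)² − 4·(5/12)·(-104017/24000) = 3052009/360000 ; √disc = 1747/600
  v_R = (−(28/25) + 1747/600) / (2·(5/12)) = 43/20 m/s
check:
braking lasts T_s = (43/20)/(6/5) = 1.7917 s
robot in T_r: 2.1500·0.1200 = 0.2580 m
robot under decel: 2.1500²/(2·1.2000) = 1.9260 m
human closes 1.2000·1.9117 = 2.2940 m
residual clearance needed = 0.1500+0.0000+0.0600 = 0.2100 m
sum ≈ 0.2580+1.9260+2.2940+0.2100 ≈ 4.6880 m = S ✓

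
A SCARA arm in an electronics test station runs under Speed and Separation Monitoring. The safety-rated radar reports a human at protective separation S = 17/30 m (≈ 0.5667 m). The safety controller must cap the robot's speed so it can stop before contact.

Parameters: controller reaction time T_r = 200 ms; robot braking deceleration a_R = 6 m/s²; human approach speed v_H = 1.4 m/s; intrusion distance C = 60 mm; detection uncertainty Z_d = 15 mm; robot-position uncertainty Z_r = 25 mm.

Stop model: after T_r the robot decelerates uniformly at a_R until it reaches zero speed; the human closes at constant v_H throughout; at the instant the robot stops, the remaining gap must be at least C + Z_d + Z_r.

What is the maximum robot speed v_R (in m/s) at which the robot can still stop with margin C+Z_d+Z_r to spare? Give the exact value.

v_R_max = 2/5 m/s = 0.4000 m/s

collect terms ⇒ (1/12)·v_R² + (13/30)·v_R + (-14/75) = 0
  disc = (13/30)² − 4·(1/12)·(-14/75) = 1/4 ; √disc = 1/2
  v_R = (−(13/30) + 1/2) / (2·(1/12)) = 2/5 m/s
check:
braking lasts T_s = (2/5)/6 = 0.0667 s
robot in T_r: 0.4000·0.2000 = 0.0800 m
braking distance = 0.4000²/(2·6.0000) = 0.0133 m
human closes 1.4000·0.2667 = 0.3733 m
C+Z_d+Z_r = 0.0600+0.0150+0.0250 = 0.1000 m
sum ≈ 0.0800+0.0133+0.3733+0.1000 ≈ 0.5667 m = S ✓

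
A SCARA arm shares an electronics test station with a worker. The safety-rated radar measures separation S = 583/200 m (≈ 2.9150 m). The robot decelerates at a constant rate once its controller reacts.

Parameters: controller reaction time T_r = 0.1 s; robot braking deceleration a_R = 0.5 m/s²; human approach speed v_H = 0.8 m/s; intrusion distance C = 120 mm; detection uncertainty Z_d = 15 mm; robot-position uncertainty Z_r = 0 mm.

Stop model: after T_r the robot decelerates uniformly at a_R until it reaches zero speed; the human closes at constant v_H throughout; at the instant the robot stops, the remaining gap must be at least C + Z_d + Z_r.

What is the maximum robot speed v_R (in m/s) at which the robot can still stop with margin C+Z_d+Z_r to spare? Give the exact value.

v_R_max = 1 m/s = 1.0000 m/s

quadratic (1)·v² + (17/10)·v + (-27/10) = 0
  disc = (17/10)² − 4·(1)·(-27/10) = 1369/100 ; √disc = 37/10
  v_R = (−(17/10) + 37/10) / (2·(1)) = 1 m/s
check:
stop time T_s = 1/(1/2) = 2.0000 s
robot covers v_R·T_r = 1.0000·0.1000 = 0.1000 m before braking
robot under decel: 1.0000²/(2·0.5000) = 1.0000 m
human closes 0.8000·2.1000 = 1.6800 m
margins: 0.1200+0.0150+0.0000 = 0.1350 m
sum ≈ 0.1000+1.0000+1.6800+0.1350 ≈ 2.9150 m = S ✓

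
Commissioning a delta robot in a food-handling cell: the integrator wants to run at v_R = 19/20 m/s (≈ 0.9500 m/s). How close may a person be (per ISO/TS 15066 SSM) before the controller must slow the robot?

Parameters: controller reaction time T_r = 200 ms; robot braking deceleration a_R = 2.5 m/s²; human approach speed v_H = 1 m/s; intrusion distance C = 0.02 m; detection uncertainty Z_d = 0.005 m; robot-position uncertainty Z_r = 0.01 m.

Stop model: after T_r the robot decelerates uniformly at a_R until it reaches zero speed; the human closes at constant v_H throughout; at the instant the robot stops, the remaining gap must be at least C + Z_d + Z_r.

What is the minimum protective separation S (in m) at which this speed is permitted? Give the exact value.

S_min = 1971/2000 m = 0.9855 m

T_s = v_R/a_R = (19/20)/(5/2) = 0.3800 s
robot covers v_R·T_r = 0.9500·0.2000 = 0.1900 m before braking
braking distance = 0.9500²/(2·2.5000) = 0.1805 m
human closes 1.0000·0.5800 = 0.5800 m
margins: 0.0200+0.0050+0.0100 = 0.0350 m
S_min ≈ 0.1900+0.1805+0.5800+0.0350  ⇒  S_min = 1971/2000 m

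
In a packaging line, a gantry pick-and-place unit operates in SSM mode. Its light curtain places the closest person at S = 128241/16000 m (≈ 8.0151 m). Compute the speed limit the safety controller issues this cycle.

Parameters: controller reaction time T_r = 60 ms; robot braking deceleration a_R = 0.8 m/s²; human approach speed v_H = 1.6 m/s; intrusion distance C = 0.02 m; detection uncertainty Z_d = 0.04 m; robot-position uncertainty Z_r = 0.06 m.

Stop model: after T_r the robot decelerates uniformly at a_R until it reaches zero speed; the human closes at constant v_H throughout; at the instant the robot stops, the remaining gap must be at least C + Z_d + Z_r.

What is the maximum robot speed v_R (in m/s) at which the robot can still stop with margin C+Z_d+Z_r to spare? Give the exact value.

v_R_max = 9/4 m/s = 2.2500 m/s

collect terms ⇒ (5/8)·v_R² + (103/50)·v_R + (-24957/3200) = 0
  disc = (103/50)² − 4·(5/8)·(-24957/3200) = 3798601/160000 ; √disc = 1949/400
  v_R = (−(103/50) + 1949/400) / (2·(5/8)) = 9/4 m/s
check:
stop time T_s = (9/4)/(4/5) = 2.8125 s
robot covers v_R·T_r = 2.2500·0.0600 = 0.1350 m before braking
braking distance = 2.2500²/(2·0.8000) = 3.1641 m
person approaches 1.6000·(0.0600+2.8125) = 4.5960 m
margins: 0.0200+0.0400+0.0600 = 0.1200 m
sum ≈ 0.1350+3.1641+4.5960+0.1200 ≈ 8.0151 m = S ✓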